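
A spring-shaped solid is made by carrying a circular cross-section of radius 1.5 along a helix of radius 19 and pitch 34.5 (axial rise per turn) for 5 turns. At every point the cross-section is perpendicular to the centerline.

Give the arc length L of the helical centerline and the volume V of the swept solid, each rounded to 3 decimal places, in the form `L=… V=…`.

2πR = 2π·19 = 119.380521
per-turn = √(119.380521² + 34.5²) = √(14251.7088 + 1190.25) = √15441.9588 = 124.265678
L = 5 × 124.265678 = 621.328391
V = π·1.5² × L = 7.068583 × 621.328391 = 4391.911591

L=621.328 V=4391.912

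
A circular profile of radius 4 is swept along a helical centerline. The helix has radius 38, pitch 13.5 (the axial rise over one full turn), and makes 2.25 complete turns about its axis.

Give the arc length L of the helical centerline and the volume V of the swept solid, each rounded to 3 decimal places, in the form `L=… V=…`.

2πR = 2π·38 = 238.761042
per-turn = √(238.761042² + 13.5²) = √(57006.8350 + 182.25) = √57189.0850 = 239.142395
L = 2.25 × 239.142395 = 538.070388
V = π·4² × L = 50.265482 × 538.070388 = 27046.367671

L=538.070 V=27046.368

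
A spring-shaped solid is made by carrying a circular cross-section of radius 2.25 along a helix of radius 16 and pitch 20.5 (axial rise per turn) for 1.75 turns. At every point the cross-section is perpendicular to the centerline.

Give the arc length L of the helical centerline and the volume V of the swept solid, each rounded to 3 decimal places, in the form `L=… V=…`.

L=179.550 V=2855.615

2πR = 2π·16 = 100.530965
per-turn = √(100.530965² + 20.5²) = √(10106.4749 + 420.25) = √10526.7249 = 102.599829
L = 1.75 × 102.599829 = 179.549701
V = π·2.25² × L = 15.904313 × 179.549701 = 2855.614605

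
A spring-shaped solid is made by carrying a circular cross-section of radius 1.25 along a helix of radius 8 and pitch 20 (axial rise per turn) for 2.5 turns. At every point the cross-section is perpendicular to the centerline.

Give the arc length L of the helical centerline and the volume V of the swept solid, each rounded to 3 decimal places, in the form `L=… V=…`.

L=135.246 V=663.885

2πR = 2π·8 = 50.265482
per-turn = √(50.265482² + 20²) = √(2526.6187 + 400) = √2926.6187 = 54.098232
L = 2.5 × 54.098232 = 135.245580
V = π·1.25² × L = 4.908739 × 135.245580 = 663.885191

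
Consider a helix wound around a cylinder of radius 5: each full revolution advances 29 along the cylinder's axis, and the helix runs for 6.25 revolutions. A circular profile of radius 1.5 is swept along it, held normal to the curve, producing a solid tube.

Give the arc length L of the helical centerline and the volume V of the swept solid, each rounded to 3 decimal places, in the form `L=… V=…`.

L=267.217 V=1888.843

2πR = 2π·5 = 31.415927
per-turn = √(31.415927² + 29²) = √(986.9604 + 841) = √1827.9604 = 42.754654
L = 6.25 × 42.754654 = 267.216588
V = π·1.5² × L = 7.068583 × 267.216588 = 1888.842754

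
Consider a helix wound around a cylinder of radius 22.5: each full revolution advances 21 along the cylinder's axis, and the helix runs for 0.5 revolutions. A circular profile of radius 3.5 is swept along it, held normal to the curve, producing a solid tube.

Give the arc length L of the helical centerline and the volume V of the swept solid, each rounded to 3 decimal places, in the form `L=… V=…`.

L=71.461 V=2750.158

2πR = 2π·22.5 = 141.371669
per-turn = √(141.371669² + 21²) = √(19985.9489 + 441) = √20426.9489 = 142.922877
L = 0.5 × 142.922877 = 71.461439
V = π·3.5² × L = 38.484510 × 71.461439 = 2750.158455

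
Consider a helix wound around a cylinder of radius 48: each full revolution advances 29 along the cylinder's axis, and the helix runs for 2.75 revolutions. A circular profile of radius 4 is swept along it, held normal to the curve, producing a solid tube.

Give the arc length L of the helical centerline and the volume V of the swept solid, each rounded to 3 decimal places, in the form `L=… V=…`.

L=833.206 V=41881.495

2πR = 2π·48 = 301.592895
per-turn = √(301.592895² + 29²) = √(90958.2742 + 841) = √91799.2742 = 302.983950
L = 2.75 × 302.983950 = 833.205863
V = π·4² × L = 50.265482 × 833.205863 = 41881.494711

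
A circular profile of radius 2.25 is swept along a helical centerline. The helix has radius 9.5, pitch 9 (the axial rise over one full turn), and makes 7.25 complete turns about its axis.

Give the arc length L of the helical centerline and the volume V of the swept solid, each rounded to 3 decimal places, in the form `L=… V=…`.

2πR = 2π·9.5 = 59.690260
per-turn = √(59.690260² + 9²) = √(3562.9272 + 81) = √3643.9272 = 60.364950
L = 7.25 × 60.364950 = 437.645888
V = π·2.25² × L = 15.904313 × 437.645888 = 6960.457095

L=437.646 V=6960.457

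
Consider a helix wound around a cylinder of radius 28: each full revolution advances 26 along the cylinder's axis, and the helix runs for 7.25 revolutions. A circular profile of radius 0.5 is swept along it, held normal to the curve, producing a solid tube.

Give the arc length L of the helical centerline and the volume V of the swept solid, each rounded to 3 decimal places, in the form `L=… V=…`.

2πR = 2π·28 = 175.929189
per-turn = √(175.929189² + 26²) = √(30951.0794 + 676) = √31627.0794 = 177.840039
L = 7.25 × 177.840039 = 1289.340281
V = π·0.5² × L = 0.785398 × 1289.340281 = 1012.645489

L=1289.340 V=1012.645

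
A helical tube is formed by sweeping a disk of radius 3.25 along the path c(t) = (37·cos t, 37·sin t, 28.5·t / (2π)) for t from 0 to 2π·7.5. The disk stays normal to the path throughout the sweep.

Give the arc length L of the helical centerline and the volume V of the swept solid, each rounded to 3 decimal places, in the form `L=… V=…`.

2πR = 2π·37 = 232.477856
per-turn = √(232.477856² + 28.5²) = √(54045.9537 + 812.25) = √54858.2037 = 234.218282
L = 7.5 × 234.218282 = 1756.637116
V = π·3.25² × L = 33.183072 × 1756.637116 = 58290.616615

L=1756.637 V=58290.617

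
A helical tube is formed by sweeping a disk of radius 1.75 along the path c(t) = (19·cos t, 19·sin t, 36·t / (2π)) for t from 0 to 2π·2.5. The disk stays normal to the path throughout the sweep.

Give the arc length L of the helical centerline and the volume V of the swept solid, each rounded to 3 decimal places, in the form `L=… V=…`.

2πR = 2π·19 = 119.380521
per-turn = √(119.380521² + 36²) = √(14251.7088 + 1296) = √15547.7088 = 124.690452
L = 2.5 × 124.690452 = 311.726129
V = π·1.75² × L = 9.621128 × 311.726129 = 2999.156836

L=311.726 V=2999.157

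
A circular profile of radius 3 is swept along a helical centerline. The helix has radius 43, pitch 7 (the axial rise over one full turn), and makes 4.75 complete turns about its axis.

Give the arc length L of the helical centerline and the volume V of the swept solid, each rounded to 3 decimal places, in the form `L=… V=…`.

L=1283.771 V=36297.777

2πR = 2π·43 = 270.176968
per-turn = √(270.176968² + 7²) = √(72995.5942 + 49) = √73044.5942 = 270.267634
L = 4.75 × 270.267634 = 1283.771263
V = π·3² × L = 28.274334 × 1283.771263 = 36297.777317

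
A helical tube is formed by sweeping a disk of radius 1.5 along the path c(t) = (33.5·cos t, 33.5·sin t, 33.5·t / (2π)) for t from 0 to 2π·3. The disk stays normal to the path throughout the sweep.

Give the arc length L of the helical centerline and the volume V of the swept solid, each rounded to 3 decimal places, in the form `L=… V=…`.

L=639.408 V=4519.706

2πR = 2π·33.5 = 210.486708
per-turn = √(210.486708² + 33.5²) = √(44304.6542 + 1122.25) = √45426.9042 = 213.135882
L = 3 × 213.135882 = 639.407646
V = π·1.5² × L = 7.068583 × 639.407646 = 4519.706316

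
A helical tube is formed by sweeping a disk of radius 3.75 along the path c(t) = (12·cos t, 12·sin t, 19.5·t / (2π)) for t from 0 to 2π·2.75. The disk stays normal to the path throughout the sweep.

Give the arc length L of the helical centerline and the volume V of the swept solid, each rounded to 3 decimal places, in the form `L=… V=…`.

L=214.167 V=9461.622

2πR = 2π·12 = 75.398224
per-turn = √(75.398224² + 19.5²) = √(5684.8921 + 380.25) = √6065.1421 = 77.879022
L = 2.75 × 77.879022 = 214.167312
V = π·3.75² × L = 44.178647 × 214.167312 = 9461.621996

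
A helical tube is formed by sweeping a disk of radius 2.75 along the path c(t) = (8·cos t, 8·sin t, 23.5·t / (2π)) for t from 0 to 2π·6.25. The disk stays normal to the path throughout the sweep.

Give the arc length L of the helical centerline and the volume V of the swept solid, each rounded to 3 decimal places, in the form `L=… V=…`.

L=346.797 V=8239.310

2πR = 2π·8 = 50.265482
per-turn = √(50.265482² + 23.5²) = √(2526.6187 + 552.25) = √3078.8687 = 55.487555
L = 6.25 × 55.487555 = 346.797217
V = π·2.75² × L = 23.758294 × 346.797217 = 8239.310391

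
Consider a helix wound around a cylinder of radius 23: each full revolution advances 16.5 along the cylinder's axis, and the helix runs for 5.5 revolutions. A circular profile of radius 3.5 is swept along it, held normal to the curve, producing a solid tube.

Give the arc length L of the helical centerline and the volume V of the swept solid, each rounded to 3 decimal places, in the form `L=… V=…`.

2πR = 2π·23 = 144.513262
per-turn = √(144.513262² + 16.5²) = √(20884.0829 + 272.25) = √21156.3329 = 145.452167
L = 5.5 × 145.452167 = 799.986919
V = π·3.5² × L = 38.484510 × 799.986919 = 30787.104590

L=799.987 V=30787.105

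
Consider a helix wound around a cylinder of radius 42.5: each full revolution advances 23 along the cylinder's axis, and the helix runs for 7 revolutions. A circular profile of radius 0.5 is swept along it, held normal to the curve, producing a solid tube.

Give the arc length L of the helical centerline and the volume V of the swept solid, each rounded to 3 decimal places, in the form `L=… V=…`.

2πR = 2π·42.5 = 267.035376
per-turn = √(267.035376² + 23²) = √(71307.8918 + 529) = √71836.8918 = 268.024051
L = 7 × 268.024051 = 1876.168355
V = π·0.5² × L = 0.785398 × 1876.168355 = 1473.539181

L=1876.168 V=1473.539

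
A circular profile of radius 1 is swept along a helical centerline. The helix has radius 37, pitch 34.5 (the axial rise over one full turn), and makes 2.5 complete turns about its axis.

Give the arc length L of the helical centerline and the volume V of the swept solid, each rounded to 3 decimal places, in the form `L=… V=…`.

2πR = 2π·37 = 232.477856
per-turn = √(232.477856² + 34.5²) = √(54045.9537 + 1190.25) = √55236.2037 = 235.023836
L = 2.5 × 235.023836 = 587.559591
V = π·1² × L = 3.141593 × 587.559591 = 1845.872895

L=587.560 V=1845.873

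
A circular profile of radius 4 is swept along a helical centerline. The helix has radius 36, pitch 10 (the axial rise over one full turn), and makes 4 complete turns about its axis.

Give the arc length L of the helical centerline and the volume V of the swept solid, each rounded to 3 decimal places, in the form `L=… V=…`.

L=905.662 V=45523.560

2πR = 2π·36 = 226.194671
per-turn = √(226.194671² + 10²) = √(51164.0292 + 100) = √51264.0292 = 226.415612
L = 4 × 226.415612 = 905.662447
V = π·4² × L = 50.265482 × 905.662447 = 45523.559829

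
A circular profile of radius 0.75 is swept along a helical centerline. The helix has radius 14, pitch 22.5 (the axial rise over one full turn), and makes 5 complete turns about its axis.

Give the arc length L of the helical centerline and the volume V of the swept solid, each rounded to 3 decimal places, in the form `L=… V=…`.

2πR = 2π·14 = 87.964594
per-turn = √(87.964594² + 22.5²) = √(7737.7699 + 506.25) = √8244.0199 = 90.796585
L = 5 × 90.796585 = 453.982925
V = π·0.75² × L = 1.767146 × 453.982925 = 802.254050

L=453.983 V=802.254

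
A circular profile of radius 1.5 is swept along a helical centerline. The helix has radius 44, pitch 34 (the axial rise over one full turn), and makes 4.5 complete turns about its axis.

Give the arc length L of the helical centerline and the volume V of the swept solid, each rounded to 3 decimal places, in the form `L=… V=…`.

2πR = 2π·44 = 276.460154
per-turn = √(276.460154² + 34²) = √(76430.2165 + 1156) = √77586.2165 = 278.543024
L = 4.5 × 278.543024 = 1253.443610
V = π·1.5² × L = 7.068583 × 1253.443610 = 8860.070784

L=1253.444 V=8860.071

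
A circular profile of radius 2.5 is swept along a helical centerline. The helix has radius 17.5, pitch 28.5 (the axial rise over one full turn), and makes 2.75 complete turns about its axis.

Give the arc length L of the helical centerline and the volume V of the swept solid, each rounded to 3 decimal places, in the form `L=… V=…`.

2πR = 2π·17.5 = 109.955743
per-turn = √(109.955743² + 28.5²) = √(12090.2654 + 812.25) = √12902.5154 = 113.589240
L = 2.75 × 113.589240 = 312.370409
V = π·2.5² × L = 19.634954 × 312.370409 = 6133.378645

L=312.370 V=6133.379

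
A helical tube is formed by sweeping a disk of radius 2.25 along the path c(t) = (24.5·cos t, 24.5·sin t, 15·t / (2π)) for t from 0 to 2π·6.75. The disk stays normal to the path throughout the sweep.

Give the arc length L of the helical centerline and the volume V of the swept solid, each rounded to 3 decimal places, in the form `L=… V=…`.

2πR = 2π·24.5 = 153.938040
per-turn = √(153.938040² + 15²) = √(23696.9202 + 225) = √23921.9202 = 154.667127
L = 6.75 × 154.667127 = 1044.003107
V = π·2.25² × L = 15.904313 × 1044.003107 = 16604.151988

L=1044.003 V=16604.152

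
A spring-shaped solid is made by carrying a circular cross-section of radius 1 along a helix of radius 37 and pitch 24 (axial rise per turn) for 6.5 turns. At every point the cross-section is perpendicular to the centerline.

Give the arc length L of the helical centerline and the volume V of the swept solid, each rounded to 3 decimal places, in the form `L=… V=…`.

2πR = 2π·37 = 232.477856
per-turn = √(232.477856² + 24²) = √(54045.9537 + 576) = √54621.9537 = 233.713401
L = 6.5 × 233.713401 = 1519.137105
V = π·1² × L = 3.141593 × 1519.137105 = 4772.509969

L=1519.137 V=4772.510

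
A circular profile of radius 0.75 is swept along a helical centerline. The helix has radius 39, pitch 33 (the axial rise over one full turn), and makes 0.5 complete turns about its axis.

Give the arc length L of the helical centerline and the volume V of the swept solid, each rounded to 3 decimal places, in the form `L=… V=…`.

2πR = 2π·39 = 245.044227
per-turn = √(245.044227² + 33²) = √(60046.6732 + 1089) = √61135.6732 = 247.256290
L = 0.5 × 247.256290 = 123.628145
V = π·0.75² × L = 1.767146 × 123.628145 = 218.468966

L=123.628 V=218.469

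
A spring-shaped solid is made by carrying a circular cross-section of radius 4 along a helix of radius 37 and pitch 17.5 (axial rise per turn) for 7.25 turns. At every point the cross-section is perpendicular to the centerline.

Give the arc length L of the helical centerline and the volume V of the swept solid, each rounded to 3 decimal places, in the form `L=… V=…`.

L=1690.233 V=84960.379

2πR = 2π·37 = 232.477856
per-turn = √(232.477856² + 17.5²) = √(54045.9537 + 306.25) = √54352.2037 = 233.135591
L = 7.25 × 233.135591 = 1690.233033
V = π·4² × L = 50.265482 × 1690.233033 = 84960.378886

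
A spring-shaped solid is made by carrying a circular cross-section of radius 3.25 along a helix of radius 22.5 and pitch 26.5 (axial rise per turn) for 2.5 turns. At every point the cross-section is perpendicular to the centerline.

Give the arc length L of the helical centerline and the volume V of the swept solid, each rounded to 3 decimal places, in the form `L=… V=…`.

2πR = 2π·22.5 = 141.371669
per-turn = √(141.371669² + 26.5²) = √(19985.9489 + 702.25) = √20688.1989 = 143.833928
L = 2.5 × 143.833928 = 359.584821
V = π·3.25² × L = 33.183072 × 359.584821 = 11932.129137

L=359.585 V=11932.129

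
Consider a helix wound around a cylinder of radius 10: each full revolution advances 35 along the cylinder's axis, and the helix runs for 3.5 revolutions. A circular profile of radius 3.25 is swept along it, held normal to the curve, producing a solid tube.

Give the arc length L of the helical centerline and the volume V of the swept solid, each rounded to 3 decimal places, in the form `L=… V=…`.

2πR = 2π·10 = 62.831853
per-turn = √(62.831853² + 35²) = √(3947.8418 + 1225) = √5172.8418 = 71.922470
L = 3.5 × 71.922470 = 251.728647
V = π·3.25² × L = 33.183072 × 251.728647 = 8353.129909

L=251.729 V=8353.130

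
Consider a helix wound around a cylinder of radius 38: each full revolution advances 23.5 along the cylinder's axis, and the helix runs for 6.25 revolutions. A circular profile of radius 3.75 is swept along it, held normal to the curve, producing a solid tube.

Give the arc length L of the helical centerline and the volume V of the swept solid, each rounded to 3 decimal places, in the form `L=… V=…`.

2πR = 2π·38 = 238.761042
per-turn = √(238.761042² + 23.5²) = √(57006.8350 + 552.25) = √57559.0850 = 239.914745
L = 6.25 × 239.914745 = 1499.467158
V = π·3.75² × L = 44.178647 × 1499.467158 = 66244.429809

L=1499.467 V=66244.430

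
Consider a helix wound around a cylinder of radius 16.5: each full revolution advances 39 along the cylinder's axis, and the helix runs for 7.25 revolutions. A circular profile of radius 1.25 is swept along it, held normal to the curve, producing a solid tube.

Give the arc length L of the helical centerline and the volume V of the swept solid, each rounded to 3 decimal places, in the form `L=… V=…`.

L=803.050 V=3941.962

2πR = 2π·16.5 = 103.672558
per-turn = √(103.672558² + 39²) = √(10747.9992 + 1521) = √12268.9992 = 110.765514
L = 7.25 × 110.765514 = 803.049980
V = π·1.25² × L = 4.908739 × 803.049980 = 3941.962370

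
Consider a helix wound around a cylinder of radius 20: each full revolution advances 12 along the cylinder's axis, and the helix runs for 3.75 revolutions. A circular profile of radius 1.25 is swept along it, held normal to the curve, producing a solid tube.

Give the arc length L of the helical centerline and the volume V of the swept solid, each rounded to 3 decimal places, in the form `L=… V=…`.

L=473.383 V=2323.711

2πR = 2π·20 = 125.663706
per-turn = √(125.663706² + 12²) = √(15791.3670 + 144) = √15935.3670 = 126.235364
L = 3.75 × 126.235364 = 473.382614
V = π·1.25² × L = 4.908739 × 473.382614 = 2323.711472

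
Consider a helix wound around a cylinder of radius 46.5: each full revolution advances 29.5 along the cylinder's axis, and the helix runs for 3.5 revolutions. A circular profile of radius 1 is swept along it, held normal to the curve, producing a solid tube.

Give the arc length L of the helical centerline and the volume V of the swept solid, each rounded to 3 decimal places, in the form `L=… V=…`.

L=1027.788 V=3228.890

2πR = 2π·46.5 = 292.168117
per-turn = √(292.168117² + 29.5²) = √(85362.2085 + 870.25) = √86232.4585 = 293.653637
L = 3.5 × 293.653637 = 1027.787729
V = π·1² × L = 3.141593 × 1027.787729 = 3228.890379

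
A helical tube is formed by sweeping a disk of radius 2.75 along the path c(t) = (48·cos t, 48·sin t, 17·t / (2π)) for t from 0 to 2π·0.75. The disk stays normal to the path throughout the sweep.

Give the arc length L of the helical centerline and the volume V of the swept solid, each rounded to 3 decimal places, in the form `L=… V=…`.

2πR = 2π·48 = 301.592895
per-turn = √(301.592895² + 17²) = √(90958.2742 + 289) = √91247.2742 = 302.071637
L = 0.75 × 302.071637 = 226.553728
V = π·2.75² × L = 23.758294 × 226.553728 = 5382.530179

L=226.554 V=5382.530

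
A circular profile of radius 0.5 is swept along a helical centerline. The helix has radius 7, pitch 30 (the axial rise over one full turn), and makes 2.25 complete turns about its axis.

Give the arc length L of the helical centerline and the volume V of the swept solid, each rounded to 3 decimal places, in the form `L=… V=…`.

2πR = 2π·7 = 43.982297
per-turn = √(43.982297² + 30²) = √(1934.4425 + 900) = √2834.4425 = 53.239482
L = 2.25 × 53.239482 = 119.788835
V = π·0.5² × L = 0.785398 × 119.788835 = 94.081931

L=119.789 V=94.082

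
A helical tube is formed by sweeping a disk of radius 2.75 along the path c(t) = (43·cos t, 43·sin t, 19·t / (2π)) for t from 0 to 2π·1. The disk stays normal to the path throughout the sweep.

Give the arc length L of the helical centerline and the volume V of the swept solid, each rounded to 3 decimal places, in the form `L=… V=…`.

L=270.844 V=6434.797

2πR = 2π·43 = 270.176968
per-turn = √(270.176968² + 19²) = √(72995.5942 + 361) = √73356.5942 = 270.844225
L = 1 × 270.844225 = 270.844225
V = π·2.75² × L = 23.758294 × 270.844225 = 6434.796843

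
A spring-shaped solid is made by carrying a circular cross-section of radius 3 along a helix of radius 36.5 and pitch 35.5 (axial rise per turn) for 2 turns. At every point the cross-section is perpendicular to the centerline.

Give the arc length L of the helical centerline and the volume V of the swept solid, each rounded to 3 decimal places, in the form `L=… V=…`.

L=464.135 V=13123.114

2πR = 2π·36.5 = 229.336264
per-turn = √(229.336264² + 35.5²) = √(52595.1219 + 1260.25) = √53855.3719 = 232.067602
L = 2 × 232.067602 = 464.135204
V = π·3² × L = 28.274334 × 464.135204 = 13123.113719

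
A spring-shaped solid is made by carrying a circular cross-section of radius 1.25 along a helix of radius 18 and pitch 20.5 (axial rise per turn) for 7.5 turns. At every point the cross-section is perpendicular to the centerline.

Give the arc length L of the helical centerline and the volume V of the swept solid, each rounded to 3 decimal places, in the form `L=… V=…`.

2πR = 2π·18 = 113.097336
per-turn = √(113.097336² + 20.5²) = √(12791.0073 + 420.25) = √13211.2573 = 114.940234
L = 7.5 × 114.940234 = 862.051752
V = π·1.25² × L = 4.908739 × 862.051752 = 4231.586643

L=862.052 V=4231.587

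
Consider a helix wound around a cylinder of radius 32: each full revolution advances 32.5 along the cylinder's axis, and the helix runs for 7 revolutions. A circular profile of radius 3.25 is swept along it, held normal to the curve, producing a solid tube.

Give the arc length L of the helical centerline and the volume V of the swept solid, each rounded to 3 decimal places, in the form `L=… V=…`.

2πR = 2π·32 = 201.061930
per-turn = √(201.061930² + 32.5²) = √(40425.8996 + 1056.25) = √41482.1496 = 203.671671
L = 7 × 203.671671 = 1425.701698
V = π·3.25² × L = 33.183072 × 1425.701698 = 47309.162671

L=1425.702 V=47309.163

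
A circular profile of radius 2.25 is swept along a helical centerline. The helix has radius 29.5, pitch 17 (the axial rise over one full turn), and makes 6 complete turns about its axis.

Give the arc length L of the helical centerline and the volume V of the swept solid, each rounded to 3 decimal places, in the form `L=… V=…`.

2πR = 2π·29.5 = 185.353967
per-turn = √(185.353967² + 17²) = √(34356.0929 + 289) = √34645.0929 = 186.131923
L = 6 × 186.131923 = 1116.791541
V = π·2.25² × L = 15.904313 × 1116.791541 = 17761.802004

L=1116.792 V=17761.802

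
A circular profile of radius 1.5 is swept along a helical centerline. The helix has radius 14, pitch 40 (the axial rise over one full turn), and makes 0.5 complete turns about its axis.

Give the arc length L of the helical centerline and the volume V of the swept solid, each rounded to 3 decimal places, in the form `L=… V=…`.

L=48.316 V=341.526

2πR = 2π·14 = 87.964594
per-turn = √(87.964594² + 40²) = √(7737.7699 + 1600) = √9337.7699 = 96.632137
L = 0.5 × 96.632137 = 48.316068
V = π·1.5² × L = 7.068583 × 48.316068 = 341.526162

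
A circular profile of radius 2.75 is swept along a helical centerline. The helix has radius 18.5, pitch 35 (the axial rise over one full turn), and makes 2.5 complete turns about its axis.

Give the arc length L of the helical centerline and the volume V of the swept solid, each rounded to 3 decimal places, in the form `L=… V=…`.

L=303.485 V=7210.282

2πR = 2π·18.5 = 116.238928
per-turn = √(116.238928² + 35²) = √(13511.4884 + 1225) = √14736.4884 = 121.393939
L = 2.5 × 121.393939 = 303.484847
V = π·2.75² × L = 23.758294 × 303.484847 = 7210.282366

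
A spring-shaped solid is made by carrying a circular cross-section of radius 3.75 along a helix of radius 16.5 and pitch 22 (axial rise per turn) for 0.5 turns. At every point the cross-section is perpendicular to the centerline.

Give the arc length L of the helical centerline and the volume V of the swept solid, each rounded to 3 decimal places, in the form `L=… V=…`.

2πR = 2π·16.5 = 103.672558
per-turn = √(103.672558² + 22²) = √(10747.9992 + 484) = √11231.9992 = 105.981127
L = 0.5 × 105.981127 = 52.990563
V = π·3.75² × L = 44.178647 × 52.990563 = 2341.051374

L=52.991 V=2341.051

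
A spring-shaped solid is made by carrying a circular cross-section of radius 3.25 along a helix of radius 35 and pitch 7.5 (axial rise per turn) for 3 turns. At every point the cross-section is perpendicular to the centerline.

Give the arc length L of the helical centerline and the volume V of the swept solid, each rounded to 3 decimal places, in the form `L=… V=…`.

2πR = 2π·35 = 219.911486
per-turn = √(219.911486² + 7.5²) = √(48361.0616 + 56.25) = √48417.3116 = 220.039341
L = 3 × 220.039341 = 660.118023
V = π·3.25² × L = 33.183072 × 660.118023 = 21904.744147

L=660.118 V=21904.744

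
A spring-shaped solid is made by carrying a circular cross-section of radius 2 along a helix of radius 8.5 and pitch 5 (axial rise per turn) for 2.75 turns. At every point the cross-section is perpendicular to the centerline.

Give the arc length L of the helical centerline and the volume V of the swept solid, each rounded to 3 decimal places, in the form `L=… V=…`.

L=147.512 V=1853.687

2πR = 2π·8.5 = 53.407075
per-turn = √(53.407075² + 5²) = √(2852.3157 + 25) = √2877.3157 = 53.640616
L = 2.75 × 53.640616 = 147.511694
V = π·2² × L = 12.566371 × 147.511694 = 1853.686613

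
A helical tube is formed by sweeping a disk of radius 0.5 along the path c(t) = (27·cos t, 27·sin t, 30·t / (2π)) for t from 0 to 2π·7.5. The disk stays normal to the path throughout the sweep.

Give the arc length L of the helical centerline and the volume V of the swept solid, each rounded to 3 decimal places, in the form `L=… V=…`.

2πR = 2π·27 = 169.646003
per-turn = √(169.646003² + 30²) = √(28779.7664 + 900) = √29679.7664 = 172.278166
L = 7.5 × 172.278166 = 1292.086244
V = π·0.5² × L = 0.785398 × 1292.086244 = 1014.802163

L=1292.086 V=1014.802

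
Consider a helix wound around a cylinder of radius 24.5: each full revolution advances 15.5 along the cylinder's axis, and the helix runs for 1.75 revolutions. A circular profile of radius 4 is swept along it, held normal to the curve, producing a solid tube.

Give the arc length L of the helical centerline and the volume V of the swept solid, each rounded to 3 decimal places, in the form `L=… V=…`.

2πR = 2π·24.5 = 153.938040
per-turn = √(153.938040² + 15.5²) = √(23696.9202 + 240.25) = √23937.1702 = 154.716419
L = 1.75 × 154.716419 = 270.753732
V = π·4² × L = 50.265482 × 270.753732 = 13609.566989

L=270.754 V=13609.567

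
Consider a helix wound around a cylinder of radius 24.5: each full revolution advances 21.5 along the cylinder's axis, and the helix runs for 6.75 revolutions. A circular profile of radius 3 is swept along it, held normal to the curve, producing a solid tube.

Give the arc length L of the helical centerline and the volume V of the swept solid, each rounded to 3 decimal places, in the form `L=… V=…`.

2πR = 2π·24.5 = 153.938040
per-turn = √(153.938040² + 21.5²) = √(23696.9202 + 462.25) = √24159.1702 = 155.432204
L = 6.75 × 155.432204 = 1049.167380
V = π·3² × L = 28.274334 × 1049.167380 = 29664.508794

L=1049.167 V=29664.509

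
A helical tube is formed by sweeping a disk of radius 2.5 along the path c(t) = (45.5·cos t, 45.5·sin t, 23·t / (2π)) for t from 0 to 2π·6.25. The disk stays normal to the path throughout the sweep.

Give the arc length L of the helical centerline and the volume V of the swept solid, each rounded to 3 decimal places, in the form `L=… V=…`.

2πR = 2π·45.5 = 285.884931
per-turn = √(285.884931² + 23²) = √(81730.1940 + 529) = √82259.1940 = 286.808637
L = 6.25 × 286.808637 = 1792.553979
V = π·2.5² × L = 19.634954 × 1792.553979 = 35196.715071

L=1792.554 V=35196.715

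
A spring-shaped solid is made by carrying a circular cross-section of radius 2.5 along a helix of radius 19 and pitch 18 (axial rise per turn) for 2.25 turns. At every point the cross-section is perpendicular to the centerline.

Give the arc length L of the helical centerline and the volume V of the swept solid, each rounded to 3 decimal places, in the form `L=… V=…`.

2πR = 2π·19 = 119.380521
per-turn = √(119.380521² + 18²) = √(14251.7088 + 324) = √14575.7088 = 120.729900
L = 2.25 × 120.729900 = 271.642275
V = π·2.5² × L = 19.634954 × 271.642275 = 5333.683597

L=271.642 V=5333.684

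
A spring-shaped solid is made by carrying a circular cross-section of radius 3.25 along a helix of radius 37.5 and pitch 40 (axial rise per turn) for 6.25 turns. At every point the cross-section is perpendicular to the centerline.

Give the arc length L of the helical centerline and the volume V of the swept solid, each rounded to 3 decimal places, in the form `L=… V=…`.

L=1493.691 V=49565.273

2πR = 2π·37.5 = 235.619449
per-turn = √(235.619449² + 40²) = √(55516.5248 + 1600) = √57116.5248 = 238.990637
L = 6.25 × 238.990637 = 1493.691484
V = π·3.25² × L = 33.183072 × 1493.691484 = 49565.272650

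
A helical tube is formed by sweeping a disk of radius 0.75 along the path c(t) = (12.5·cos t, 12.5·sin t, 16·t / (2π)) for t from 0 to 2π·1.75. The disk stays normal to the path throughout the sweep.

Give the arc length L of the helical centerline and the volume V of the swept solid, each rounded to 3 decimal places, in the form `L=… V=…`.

L=140.268 V=247.874

2πR = 2π·12.5 = 78.539816
per-turn = √(78.539816² + 16²) = √(6168.5028 + 256) = √6424.5028 = 80.152996
L = 1.75 × 80.152996 = 140.267743
V = π·0.75² × L = 1.767146 × 140.267743 = 247.873562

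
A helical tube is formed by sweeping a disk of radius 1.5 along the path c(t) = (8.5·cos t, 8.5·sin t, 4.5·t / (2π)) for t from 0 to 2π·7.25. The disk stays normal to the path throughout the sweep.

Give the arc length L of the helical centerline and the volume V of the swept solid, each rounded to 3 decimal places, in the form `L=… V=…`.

L=388.573 V=2746.663

2πR = 2π·8.5 = 53.407075
per-turn = √(53.407075² + 4.5²) = √(2852.3157 + 20.25) = √2872.5657 = 53.596321
L = 7.25 × 53.596321 = 388.573330
V = π·1.5² × L = 7.068583 × 388.573330 = 2746.663021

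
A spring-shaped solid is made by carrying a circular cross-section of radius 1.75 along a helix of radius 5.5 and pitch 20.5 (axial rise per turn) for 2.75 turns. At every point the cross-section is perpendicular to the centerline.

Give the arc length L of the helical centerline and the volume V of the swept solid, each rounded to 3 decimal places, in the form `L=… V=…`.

2πR = 2π·5.5 = 34.557519
per-turn = √(34.557519² + 20.5²) = √(1194.2221 + 420.25) = √1614.4721 = 40.180494
L = 2.75 × 40.180494 = 110.496360
V = π·1.75² × L = 9.621128 × 110.496360 = 1063.099565

L=110.496 V=1063.100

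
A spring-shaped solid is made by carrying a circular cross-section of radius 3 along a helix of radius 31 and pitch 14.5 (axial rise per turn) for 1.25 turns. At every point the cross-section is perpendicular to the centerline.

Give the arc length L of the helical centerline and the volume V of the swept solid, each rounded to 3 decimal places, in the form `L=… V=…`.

2πR = 2π·31 = 194.778745
per-turn = √(194.778745² + 14.5²) = √(37938.7593 + 210.25) = √38149.0093 = 195.317714
L = 1.25 × 195.317714 = 244.147142
V = π·3² × L = 28.274334 × 244.147142 = 6903.097816

L=244.147 V=6903.098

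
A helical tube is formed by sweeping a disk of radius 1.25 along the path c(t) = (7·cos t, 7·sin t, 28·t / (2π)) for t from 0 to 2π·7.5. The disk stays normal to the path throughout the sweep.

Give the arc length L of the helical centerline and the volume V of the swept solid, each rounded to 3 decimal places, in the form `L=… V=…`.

L=391.040 V=1919.514

2πR = 2π·7 = 43.982297
per-turn = √(43.982297² + 28²) = √(1934.4425 + 784) = √2718.4425 = 52.138685
L = 7.5 × 52.138685 = 391.040137
V = π·1.25² × L = 4.908739 × 391.040137 = 1919.513782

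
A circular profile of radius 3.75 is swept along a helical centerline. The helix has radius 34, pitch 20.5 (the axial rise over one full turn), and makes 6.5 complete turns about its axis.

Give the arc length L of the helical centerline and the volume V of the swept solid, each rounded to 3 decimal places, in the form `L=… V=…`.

L=1394.963 V=61627.565

2πR = 2π·34 = 213.628300
per-turn = √(213.628300² + 20.5²) = √(45637.0508 + 420.25) = √46057.3008 = 214.609647
L = 6.5 × 214.609647 = 1394.962708
V = π·3.75² × L = 44.178647 × 1394.962708 = 61627.564624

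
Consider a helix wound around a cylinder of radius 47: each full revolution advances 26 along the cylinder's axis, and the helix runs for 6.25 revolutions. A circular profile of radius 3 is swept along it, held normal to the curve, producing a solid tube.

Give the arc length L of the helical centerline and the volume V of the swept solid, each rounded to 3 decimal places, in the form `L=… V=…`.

L=1852.825 V=52387.403

2πR = 2π·47 = 295.309709
per-turn = √(295.309709² + 26²) = √(87207.8245 + 676) = √87883.8245 = 296.452061
L = 6.25 × 296.452061 = 1852.825381
V = π·3² × L = 28.274334 × 1852.825381 = 52387.403460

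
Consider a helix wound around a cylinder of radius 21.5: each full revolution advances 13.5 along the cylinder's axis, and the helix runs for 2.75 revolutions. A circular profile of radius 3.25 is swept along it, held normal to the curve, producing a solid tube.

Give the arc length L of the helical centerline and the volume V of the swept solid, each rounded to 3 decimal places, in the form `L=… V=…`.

2πR = 2π·21.5 = 135.088484
per-turn = √(135.088484² + 13.5²) = √(18248.8985 + 182.25) = √18431.1485 = 135.761366
L = 2.75 × 135.761366 = 373.343757
V = π·3.25² × L = 33.183072 × 373.343757 = 12388.692917

L=373.344 V=12388.693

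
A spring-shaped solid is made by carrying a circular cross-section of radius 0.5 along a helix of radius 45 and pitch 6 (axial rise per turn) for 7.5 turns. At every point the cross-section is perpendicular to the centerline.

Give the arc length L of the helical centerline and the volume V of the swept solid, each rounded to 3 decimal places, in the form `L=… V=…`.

2πR = 2π·45 = 282.743339
per-turn = √(282.743339² + 6²) = √(79943.7956 + 36) = √79979.7956 = 282.806994
L = 7.5 × 282.806994 = 2121.052452
V = π·0.5² × L = 0.785398 × 2121.052452 = 1665.870700

L=2121.052 V=1665.871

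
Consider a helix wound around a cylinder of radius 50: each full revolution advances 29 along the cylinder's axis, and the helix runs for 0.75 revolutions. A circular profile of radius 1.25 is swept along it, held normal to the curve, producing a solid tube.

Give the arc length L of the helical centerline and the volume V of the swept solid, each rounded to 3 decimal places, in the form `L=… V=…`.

2πR = 2π·50 = 314.159265
per-turn = √(314.159265² + 29²) = √(98696.0440 + 841) = √99537.0440 = 315.494919
L = 0.75 × 315.494919 = 236.621189
V = π·1.25² × L = 4.908739 × 236.621189 = 1161.511547

L=236.621 V=1161.512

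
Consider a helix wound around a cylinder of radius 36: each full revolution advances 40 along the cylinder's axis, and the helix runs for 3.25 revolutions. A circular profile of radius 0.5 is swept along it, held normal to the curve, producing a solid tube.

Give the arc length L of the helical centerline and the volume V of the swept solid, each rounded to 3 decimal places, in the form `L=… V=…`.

L=746.539 V=586.330

2πR = 2π·36 = 226.194671
per-turn = √(226.194671² + 40²) = √(51164.0292 + 1600) = √52764.0292 = 229.704221
L = 3.25 × 229.704221 = 746.538719
V = π·0.5² × L = 0.785398 × 746.538719 = 586.330139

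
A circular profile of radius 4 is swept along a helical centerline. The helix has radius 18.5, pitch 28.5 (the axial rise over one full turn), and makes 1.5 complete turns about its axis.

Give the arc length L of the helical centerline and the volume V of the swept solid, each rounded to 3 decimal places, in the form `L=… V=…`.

L=179.523 V=9023.797

2πR = 2π·18.5 = 116.238928
per-turn = √(116.238928² + 28.5²) = √(13511.4884 + 812.25) = √14323.7384 = 119.681822
L = 1.5 × 119.681822 = 179.522732
V = π·4² × L = 50.265482 × 179.522732 = 9023.796757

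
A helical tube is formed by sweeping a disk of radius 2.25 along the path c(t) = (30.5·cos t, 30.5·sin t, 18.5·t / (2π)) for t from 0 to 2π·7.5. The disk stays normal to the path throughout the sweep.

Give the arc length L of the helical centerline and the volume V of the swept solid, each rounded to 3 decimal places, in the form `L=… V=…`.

2πR = 2π·30.5 = 191.637152
per-turn = √(191.637152² + 18.5²) = √(36724.7980 + 342.25) = √37067.0480 = 192.528045
L = 7.5 × 192.528045 = 1443.960335
V = π·2.25² × L = 15.904313 × 1443.960335 = 22965.196849

L=1443.960 V=22965.197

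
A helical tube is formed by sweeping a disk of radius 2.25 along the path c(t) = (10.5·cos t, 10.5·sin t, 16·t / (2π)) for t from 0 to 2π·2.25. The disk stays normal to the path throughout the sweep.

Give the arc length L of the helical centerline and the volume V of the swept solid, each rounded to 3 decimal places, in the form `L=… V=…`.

L=152.743 V=2429.277

2πR = 2π·10.5 = 65.973446
per-turn = √(65.973446² + 16²) = √(4352.4955 + 256) = √4608.4955 = 67.885901
L = 2.25 × 67.885901 = 152.743277
V = π·2.25² × L = 15.904313 × 152.743277 = 2429.276857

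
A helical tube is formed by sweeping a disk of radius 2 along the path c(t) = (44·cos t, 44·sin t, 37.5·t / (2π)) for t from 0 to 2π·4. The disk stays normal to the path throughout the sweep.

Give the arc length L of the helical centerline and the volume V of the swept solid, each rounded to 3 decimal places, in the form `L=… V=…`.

L=1115.968 V=14023.661

2πR = 2π·44 = 276.460154
per-turn = √(276.460154² + 37.5²) = √(76430.2165 + 1406.25) = √77836.4665 = 278.991875
L = 4 × 278.991875 = 1115.967501
V = π·2² × L = 12.566371 × 1115.967501 = 14023.661214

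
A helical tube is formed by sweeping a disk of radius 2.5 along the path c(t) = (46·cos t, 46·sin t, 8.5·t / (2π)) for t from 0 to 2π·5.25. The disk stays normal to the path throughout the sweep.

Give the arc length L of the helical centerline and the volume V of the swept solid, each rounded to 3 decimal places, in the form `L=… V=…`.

2πR = 2π·46 = 289.026524
per-turn = √(289.026524² + 8.5²) = √(83536.3317 + 72.25) = √83608.5817 = 289.151486
L = 5.25 × 289.151486 = 1518.045300
V = π·2.5² × L = 19.634954 × 1518.045300 = 29806.749757

L=1518.045 V=29806.750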